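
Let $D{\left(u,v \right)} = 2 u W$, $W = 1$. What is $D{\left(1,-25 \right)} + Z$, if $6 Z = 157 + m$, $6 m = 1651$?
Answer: $\frac{2665}{36} \approx 74.028$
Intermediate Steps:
$m = \frac{1651}{6}$ ($m = \frac{1}{6} \cdot 1651 = \frac{1651}{6} \approx 275.17$)
$Z = \frac{2593}{36}$ ($Z = \frac{157 + \frac{1651}{6}}{6} = \frac{1}{6} \cdot \frac{2593}{6} = \frac{2593}{36} \approx 72.028$)
$D{\left(u,v \right)} = 2 u$ ($D{\left(u,v \right)} = 2 u 1 = 2 u$)
$D{\left(1,-25 \right)} + Z = 2 \cdot 1 + \frac{2593}{36} = 2 + \frac{2593}{36} = \frac{2665}{36}$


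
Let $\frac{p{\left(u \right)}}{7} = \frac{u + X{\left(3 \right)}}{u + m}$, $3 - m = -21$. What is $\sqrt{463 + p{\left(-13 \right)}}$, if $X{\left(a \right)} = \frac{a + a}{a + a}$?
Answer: $\frac{\sqrt{55099}}{11} \approx 21.339$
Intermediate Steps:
$m = 24$ ($m = 3 - -21 = 3 + 21 = 24$)
$X{\left(a \right)} = 1$ ($X{\left(a \right)} = \frac{2 a}{2 a} = 2 a \frac{1}{2 a} = 1$)
$p{\left(u \right)} = \frac{7 \left(1 + u\right)}{24 + u}$ ($p{\left(u \right)} = 7 \frac{u + 1}{u + 24} = 7 \frac{1 + u}{24 + u} = \frac{7 \left(1 + u\right)}{24 + u}$)
$\sqrt{463 + p{\left(-13 \right)}} = \sqrt{463 + \frac{7 \left(1 - 13\right)}{24 - 13}} = \sqrt{463 + 7 \cdot \frac{1}{11} \left(-12\right)} = \sqrt{463 - \frac{84}{11}} = \sqrt{\frac{5009}{11}} = \frac{\sqrt{55099}}{11}$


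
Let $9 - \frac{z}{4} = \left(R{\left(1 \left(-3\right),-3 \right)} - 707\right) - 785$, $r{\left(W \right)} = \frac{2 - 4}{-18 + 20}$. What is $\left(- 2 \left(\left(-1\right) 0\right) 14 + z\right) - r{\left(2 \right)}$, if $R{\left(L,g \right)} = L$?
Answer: $6017$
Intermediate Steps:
$r{\left(W \right)} = -1$ ($r{\left(W \right)} = - \frac{2}{2} = \left(-2\right) \frac{1}{2} = -1$)
$z = 6016$ ($z = 36 - 4 \left(\left(1 \left(-3\right) - 707\right) - 785\right) = 36 - 4 \left(\left(-3 - 707\right) - 785\right) = 36 - 4 \left(-710 - 785\right) = 36 - -5980 = 36 + 5980 = 6016$)
$\left(- 2 \left(\left(-1\right) 0\right) 14 + z\right) - r{\left(2 \right)} = \left(- 2 \left(\left(-1\right) 0\right) 14 + 6016\right) - -1 = \left(\left(-2\right) 0 \cdot 14 + 6016\right) + 1 = \left(0 \cdot 14 + 6016\right) + 1 = \left(0 + 6016\right) + 1 = 6016 + 1 = 6017$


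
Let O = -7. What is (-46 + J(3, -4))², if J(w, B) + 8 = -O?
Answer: 2209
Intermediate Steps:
J(w, B) = -1 (J(w, B) = -8 - 1*(-7) = -8 + 7 = -1)
(-46 + J(3, -4))² = (-46 - 1)² = (-47)² = 2209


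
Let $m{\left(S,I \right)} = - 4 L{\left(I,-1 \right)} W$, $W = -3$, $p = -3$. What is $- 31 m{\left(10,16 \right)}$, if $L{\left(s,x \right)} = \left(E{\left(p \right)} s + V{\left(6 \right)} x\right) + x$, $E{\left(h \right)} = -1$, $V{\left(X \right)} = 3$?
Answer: $7440$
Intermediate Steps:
$L{\left(s,x \right)} = - s + 4 x$ ($L{\left(s,x \right)} = \left(- s + 3 x\right) + x = - s + 4 x$)
$m{\left(S,I \right)} = -48 - 12 I$ ($m{\left(S,I \right)} = - 4 \left(- I + 4 \left(-1\right)\right) \left(-3\right) = - 4 \left(- I - 4\right) \left(-3\right) = - 4 \left(-4 - I\right) \left(-3\right) = \left(16 + 4 I\right) \left(-3\right) = -48 - 12 I$)
$- 31 m{\left(10,16 \right)} = - 31 \left(-48 - 192\right) = \left(-31\right) \left(-240\right) = 7440$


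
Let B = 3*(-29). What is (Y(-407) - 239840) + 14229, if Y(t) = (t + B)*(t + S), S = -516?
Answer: 230351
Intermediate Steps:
B = -87
Y(t) = (-516 + t)*(-87 + t) (Y(t) = (t - 87)*(t - 516) = (-87 + t)*(-516 + t) = (-516 + t)*(-87 + t))
(Y(-407) - 239840) + 14229 = ((44892 + (-407)² - 603*(-407)) - 239840) + 14229 = ((44892 + 165649 + 245421) - 239840) + 14229 = (455962 - 239840) + 14229 = 216122 + 14229 = 230351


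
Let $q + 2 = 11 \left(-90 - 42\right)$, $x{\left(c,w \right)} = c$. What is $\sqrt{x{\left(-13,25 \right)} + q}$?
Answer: $3 i \sqrt{163} \approx 38.301 i$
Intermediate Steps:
$q = -1454$ ($q = -2 + 11 \left(-90 - 42\right) = -2 + 11 \left(-132\right) = -2 - 1452 = -1454$)
$\sqrt{x{\left(-13,25 \right)} + q} = \sqrt{-13 - 1454} = \sqrt{-1467} = 3 i \sqrt{163}$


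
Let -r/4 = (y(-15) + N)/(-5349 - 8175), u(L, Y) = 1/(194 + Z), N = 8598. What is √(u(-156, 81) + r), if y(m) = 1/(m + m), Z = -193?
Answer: √82654870/4830 ≈ 1.8823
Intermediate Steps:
y(m) = 1/(2*m)
u(L, Y) = 1 (u(L, Y) = 1/(194 - 193) = 1/1 = 1)
r = 257939/101430 (r = -4*((½)/(-15) + 8598)/(-5349 - 8175) = -4*((½)*(-1/15) + 8598)/(-13524) = -4*(-1/30 + 8598)*(-1)/13524 = -515878*(-1)/(15*13524) = -4*(-257939/405720) = 257939/101430 ≈ 2.5430)
√(u(-156, 81) + r) = √(1 + 257939/101430) = √(359369/101430) = √82654870/4830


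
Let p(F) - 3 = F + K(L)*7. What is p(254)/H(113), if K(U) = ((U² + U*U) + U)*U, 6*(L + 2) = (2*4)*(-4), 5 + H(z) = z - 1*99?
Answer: -131969/243 ≈ -543.08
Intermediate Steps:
H(z) = -104 + z (H(z) = -5 + (z - 1*99) = -5 + (z - 99) = -5 + (-99 + z) = -104 + z)
L = -22/3 (L = -2 + ((2*4)*(-4))/6 = -2 + (8*(-4))/6 = -2 + (⅙)*(-32) = -2 - 16/3 = -22/3 ≈ -7.3333)
K(U) = U*(U + 2*U²) (K(U) = ((U² + U²) + U)*U = (2*U² + U)*U = (U + 2*U²)*U = U*(U + 2*U²))
p(F) = -138827/27 + F (p(F) = 3 + (F + ((-22/3)²*(1 + 2*(-22/3)))*7) = 3 + (F + (484*(1 - 44/3)/9)*7) = 3 + (F + ((484/9)*(-41/3))*7) = 3 + (F - 19844/27*7) = 3 + (F - 138908/27) = 3 + (-138908/27 + F) = -138827/27 + F)
p(254)/H(113) = (-138827/27 + 254)/(-104 + 113) = -131969/27/9 = -131969/27*⅑ = -131969/243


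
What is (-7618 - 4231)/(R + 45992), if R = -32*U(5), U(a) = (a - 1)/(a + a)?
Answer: -59245/229896 ≈ -0.25770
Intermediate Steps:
U(a) = (-1 + a)/(2*a) (U(a) = (-1 + a)/((2*a)) = (-1 + a)*(1/(2*a)) = (-1 + a)/(2*a))
R = -64/5 (R = -16*(-1 + 5)/5 = -16*4/5 = -32*⅖ = -64/5 ≈ -12.800)
(-7618 - 4231)/(R + 45992) = (-7618 - 4231)/(-64/5 + 45992) = -11849/229896/5 = -11849*5/229896 = -59245/229896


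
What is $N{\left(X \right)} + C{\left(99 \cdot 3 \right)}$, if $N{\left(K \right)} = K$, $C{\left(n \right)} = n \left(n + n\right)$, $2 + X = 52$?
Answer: $176468$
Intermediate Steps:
$X = 50$ ($X = -2 + 52 = 50$)
$C{\left(n \right)} = 2 n^{2}$ ($C{\left(n \right)} = n 2 n = 2 n^{2}$)
$N{\left(X \right)} + C{\left(99 \cdot 3 \right)} = 50 + 2 \left(99 \cdot 3\right)^{2} = 50 + 2 \cdot 297^{2} = 50 + 2 \cdot 88209 = 50 + 176418 = 176468$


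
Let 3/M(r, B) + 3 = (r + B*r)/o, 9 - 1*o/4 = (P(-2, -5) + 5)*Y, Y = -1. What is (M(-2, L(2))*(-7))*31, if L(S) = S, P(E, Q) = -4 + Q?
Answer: 2170/11 ≈ 197.27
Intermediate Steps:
o = 20 (o = 36 - 4*((-4 - 5) + 5)*(-1) = 36 - 4*(-9 + 5)*(-1) = 36 - (-16)*(-1) = 36 - 4*4 = 36 - 16 = 20)
M(r, B) = 3/(-3 + r/20 + B*r/20) (M(r, B) = 3/(-3 + (r + B*r)/20) = 3/(-3 + (r + B*r)*(1/20)) = 3/(-3 + (r/20 + B*r/20)) = 3/(-3 + r/20 + B*r/20))
(M(-2, L(2))*(-7))*31 = ((60/(-60 - 2 + 2*(-2)))*(-7))*31 = ((60/(-60 - 2 - 4))*(-7))*31 = ((60/(-66))*(-7))*31 = ((60*(-1/66))*(-7))*31 = -10/11*(-7)*31 = (70/11)*31 = 2170/11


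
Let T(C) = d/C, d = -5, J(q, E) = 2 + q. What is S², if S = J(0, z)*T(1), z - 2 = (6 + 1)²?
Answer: 100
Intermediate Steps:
z = 51 (z = 2 + (6 + 1)² = 2 + 7² = 2 + 49 = 51)
T(C) = -5/C
S = -10 (S = (2 + 0)*(-5/1) = 2*(-5*1) = 2*(-5) = -10)
S² = (-10)² = 100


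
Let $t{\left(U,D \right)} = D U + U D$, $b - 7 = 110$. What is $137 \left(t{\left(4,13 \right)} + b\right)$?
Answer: $30277$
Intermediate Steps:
$b = 117$ ($b = 7 + 110 = 117$)
$t{\left(U,D \right)} = 2 D U$ ($t{\left(U,D \right)} = D U + D U = 2 D U$)
$137 \left(t{\left(4,13 \right)} + b\right) = 137 \left(2 \cdot 13 \cdot 4 + 117\right) = 137 \left(104 + 117\right) = 137 \cdot 221 = 30277$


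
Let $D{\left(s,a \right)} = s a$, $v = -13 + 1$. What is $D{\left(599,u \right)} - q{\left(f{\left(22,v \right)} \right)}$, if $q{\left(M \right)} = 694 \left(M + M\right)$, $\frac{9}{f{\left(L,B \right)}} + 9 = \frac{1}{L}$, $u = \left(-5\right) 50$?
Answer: $- \frac{29225926}{197} \approx -1.4836 \cdot 10^{5}$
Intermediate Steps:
$v = -12$
$u = -250$
$f{\left(L,B \right)} = \frac{9}{-9 + \frac{1}{L}}$
$q{\left(M \right)} = 1388 M$ ($q{\left(M \right)} = 694 \cdot 2 M = 1388 M$)
$D{\left(s,a \right)} = a s$
$D{\left(599,u \right)} - q{\left(f{\left(22,v \right)} \right)} = \left(-250\right) 599 - 1388 \left(\left(-9\right) 22 \frac{1}{-1 + 9 \cdot 22}\right) = -149750 - 1388 \left(\left(-9\right) 22 \frac{1}{-1 + 198}\right) = -149750 - 1388 \left(\left(-9\right) 22 \cdot \frac{1}{197}\right) = -149750 - 1388 \left(- \frac{198}{197}\right) = -149750 - - \frac{274824}{197} = -149750 + \frac{274824}{197} = - \frac{29225926}{197}$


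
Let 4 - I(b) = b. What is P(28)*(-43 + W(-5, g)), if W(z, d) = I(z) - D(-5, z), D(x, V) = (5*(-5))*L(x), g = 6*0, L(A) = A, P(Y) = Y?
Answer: -4452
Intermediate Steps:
I(b) = 4 - b
g = 0
D(x, V) = -25*x (D(x, V) = (5*(-5))*x = -25*x)
W(z, d) = -121 - z (W(z, d) = (4 - z) - (-25)*(-5) = (4 - z) - 1*125 = (4 - z) - 125 = -121 - z)
P(28)*(-43 + W(-5, g)) = 28*(-43 + (-121 - 1*(-5))) = 28*(-43 + (-121 + 5)) = 28*(-43 - 116) = 28*(-159) = -4452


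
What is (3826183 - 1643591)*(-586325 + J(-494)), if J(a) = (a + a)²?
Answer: 850815830848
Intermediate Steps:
J(a) = 4*a² (J(a) = (2*a)² = 4*a²)
(3826183 - 1643591)*(-586325 + J(-494)) = (3826183 - 1643591)*(-586325 + 4*(-494)²) = 2182592*(-586325 + 4*244036) = 2182592*(-586325 + 976144) = 2182592*389819 = 850815830848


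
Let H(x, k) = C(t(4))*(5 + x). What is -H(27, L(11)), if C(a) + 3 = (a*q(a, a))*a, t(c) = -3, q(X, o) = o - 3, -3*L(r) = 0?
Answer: 1824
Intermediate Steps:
L(r) = 0 (L(r) = -⅓*0 = 0)
q(X, o) = -3 + o
C(a) = -3 + a²*(-3 + a) (C(a) = -3 + (a*(-3 + a))*a = -3 + a²*(-3 + a))
H(x, k) = -285 - 57*x (H(x, k) = (-3 + (-3)²*(-3 - 3))*(5 + x) = (-3 + 9*(-6))*(5 + x) = (-3 - 54)*(5 + x) = -57*(5 + x) = -285 - 57*x)
-H(27, L(11)) = -(-285 - 57*27) = -(-285 - 1539) = -1*(-1824) = 1824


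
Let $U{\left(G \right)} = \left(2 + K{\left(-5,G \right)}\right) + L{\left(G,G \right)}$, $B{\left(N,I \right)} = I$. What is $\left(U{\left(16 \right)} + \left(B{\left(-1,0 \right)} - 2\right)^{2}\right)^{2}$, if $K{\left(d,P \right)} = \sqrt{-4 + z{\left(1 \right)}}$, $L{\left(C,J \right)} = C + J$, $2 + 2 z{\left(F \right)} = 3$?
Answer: $\frac{\left(76 + i \sqrt{14}\right)^{2}}{4} \approx 1440.5 + 142.18 i$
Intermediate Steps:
$z{\left(F \right)} = \frac{1}{2}$ ($z{\left(F \right)} = -1 + \frac{1}{2} \cdot 3 = -1 + \frac{3}{2} = \frac{1}{2}$)
$K{\left(d,P \right)} = \frac{i \sqrt{14}}{2}$ ($K{\left(d,P \right)} = \sqrt{-4 + \frac{1}{2}} = \sqrt{- \frac{7}{2}} = \frac{i \sqrt{14}}{2}$)
$U{\left(G \right)} = 2 + 2 G + \frac{i \sqrt{14}}{2}$ ($U{\left(G \right)} = \left(2 + \frac{i \sqrt{14}}{2}\right) + \left(G + G\right) = \left(2 + \frac{i \sqrt{14}}{2}\right) + 2 G = 2 + 2 G + \frac{i \sqrt{14}}{2}$)
$\left(U{\left(16 \right)} + \left(B{\left(-1,0 \right)} - 2\right)^{2}\right)^{2} = \left(\left(2 + 2 \cdot 16 + \frac{i \sqrt{14}}{2}\right) + \left(0 - 2\right)^{2}\right)^{2} = \left(\left(2 + 32 + \frac{i \sqrt{14}}{2}\right) + \left(-2\right)^{2}\right)^{2} = \left(\left(34 + \frac{i \sqrt{14}}{2}\right) + 4\right)^{2} = \left(38 + \frac{i \sqrt{14}}{2}\right)^{2}$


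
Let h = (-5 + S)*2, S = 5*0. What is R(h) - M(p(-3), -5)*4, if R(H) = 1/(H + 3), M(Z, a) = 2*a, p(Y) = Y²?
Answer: 279/7 ≈ 39.857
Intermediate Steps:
S = 0
h = -10 (h = (-5 + 0)*2 = -5*2 = -10)
R(H) = 1/(3 + H)
R(h) - M(p(-3), -5)*4 = 1/(3 - 10) - 2*(-5)*4 = 1/(-7) - (-10)*4 = -⅐ - 1*(-40) = -⅐ + 40 = 279/7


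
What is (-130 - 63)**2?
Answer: 37249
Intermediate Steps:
(-130 - 63)**2 = (-193)**2 = 37249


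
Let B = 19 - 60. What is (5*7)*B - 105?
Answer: -1540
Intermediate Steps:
B = -41
(5*7)*B - 105 = (5*7)*(-41) - 105 = 35*(-41) - 105 = -1435 - 105 = -1540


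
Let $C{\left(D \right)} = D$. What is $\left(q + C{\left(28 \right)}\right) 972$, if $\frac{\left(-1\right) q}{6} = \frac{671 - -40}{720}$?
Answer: $\frac{214569}{10} \approx 21457.0$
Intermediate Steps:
$q = - \frac{237}{40}$ ($q = - 6 \frac{671 - -40}{720} = - 6 \left(671 + 40\right) \frac{1}{720} = - 6 \cdot 711 \cdot \frac{1}{720} = \left(-6\right) \frac{79}{80} = - \frac{237}{40} \approx -5.925$)
$\left(q + C{\left(28 \right)}\right) 972 = \left(- \frac{237}{40} + 28\right) 972 = \frac{883}{40} \cdot 972 = \frac{214569}{10}$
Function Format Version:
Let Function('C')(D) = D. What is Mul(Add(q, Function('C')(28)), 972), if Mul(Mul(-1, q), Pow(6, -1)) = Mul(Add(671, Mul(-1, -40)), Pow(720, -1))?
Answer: Rational(214569, 10) ≈ 21457.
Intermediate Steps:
q = Rational(-237, 40) (q = Mul(-6, Mul(Add(671, Mul(-1, -40)), Pow(720, -1))) = Mul(-6, Mul(Add(671, 40), Rational(1, 720))) = Mul(-6, Mul(711, Rational(1, 720))) = Mul(-6, Rational(79, 80)) = Rational(-237, 40) ≈ -5.9250)
Mul(Add(q, Function('C')(28)), 972) = Mul(Add(Rational(-237, 40), 28), 972) = Mul(Rational(883, 40), 972) = Rational(214569, 10)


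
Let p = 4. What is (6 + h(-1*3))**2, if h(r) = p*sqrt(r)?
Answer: -12 + 48*I*sqrt(3) ≈ -12.0 + 83.138*I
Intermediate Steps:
h(r) = 4*sqrt(r)
(6 + h(-1*3))**2 = (6 + 4*sqrt(-1*3))**2 = (6 + 4*sqrt(-3))**2 = (6 + 4*(I*sqrt(3)))**2 = (6 + 4*I*sqrt(3))**2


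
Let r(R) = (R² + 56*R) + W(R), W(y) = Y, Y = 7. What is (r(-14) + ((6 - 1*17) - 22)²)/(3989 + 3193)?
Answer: 254/3591 ≈ 0.070732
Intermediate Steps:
W(y) = 7
r(R) = 7 + R² + 56*R (r(R) = (R² + 56*R) + 7 = 7 + R² + 56*R)
(r(-14) + ((6 - 1*17) - 22)²)/(3989 + 3193) = ((7 + (-14)² + 56*(-14)) + ((6 - 1*17) - 22)²)/(3989 + 3193) = ((7 + 196 - 784) + ((6 - 17) - 22)²)/7182 = (-581 + (-11 - 22)²)*(1/7182) = (-581 + (-33)²)*(1/7182) = (-581 + 1089)*(1/7182) = 508*(1/7182) = 254/3591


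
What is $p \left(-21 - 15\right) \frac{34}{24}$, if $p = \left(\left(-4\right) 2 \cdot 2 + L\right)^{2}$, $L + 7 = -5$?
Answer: $-39984$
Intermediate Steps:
$L = -12$ ($L = -7 - 5 = -12$)
$p = 784$ ($p = \left(\left(-4\right) 2 \cdot 2 - 12\right)^{2} = \left(\left(-8\right) 2 - 12\right)^{2} = \left(-16 - 12\right)^{2} = \left(-28\right)^{2} = 784$)
$p \left(-21 - 15\right) \frac{34}{24} = 784 \left(-21 - 15\right) \frac{34}{24} = 784 \left(-21 - 15\right) 34 \cdot \frac{1}{24} = 784 \left(-36\right) \frac{17}{12} = \left(-28224\right) \frac{17}{12} = -39984$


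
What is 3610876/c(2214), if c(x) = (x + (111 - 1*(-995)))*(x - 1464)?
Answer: 902719/622500 ≈ 1.4502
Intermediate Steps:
c(x) = (-1464 + x)*(1106 + x) (c(x) = (x + (111 + 995))*(-1464 + x) = (x + 1106)*(-1464 + x) = (1106 + x)*(-1464 + x) = (-1464 + x)*(1106 + x))
3610876/c(2214) = 3610876/(-1619184 + 2214² - 358*2214) = 3610876/(-1619184 + 4901796 - 792612) = 3610876/2490000 = 3610876*(1/2490000) = 902719/622500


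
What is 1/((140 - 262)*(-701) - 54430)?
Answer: 1/31092 ≈ 3.2163e-5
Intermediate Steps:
1/((140 - 262)*(-701) - 54430) = 1/(-122*(-701) - 54430) = 1/(85522 - 54430) = 1/31092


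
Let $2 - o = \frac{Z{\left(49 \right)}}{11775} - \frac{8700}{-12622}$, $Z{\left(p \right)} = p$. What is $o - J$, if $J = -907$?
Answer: $\frac{67498100236}{74312025} \approx 908.31$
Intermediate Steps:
$o = \frac{97093561}{74312025}$ ($o = 2 - \left(\frac{49}{11775} - \frac{8700}{-12622}\right) = 2 - \left(49 \cdot \frac{1}{11775} - - \frac{4350}{6311}\right) = 2 - \left(\frac{49}{11775} + \frac{4350}{6311}\right) = 2 - \frac{51530489}{74312025} = \frac{97093561}{74312025} \approx 1.3066$)
$o - J = \frac{97093561}{74312025} - -907 = \frac{97093561}{74312025} + 907 = \frac{67498100236}{74312025}$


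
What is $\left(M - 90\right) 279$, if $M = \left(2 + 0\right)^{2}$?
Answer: $-23994$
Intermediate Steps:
$M = 4$ ($M = 2^{2} = 4$)
$\left(M - 90\right) 279 = \left(4 - 90\right) 279 = \left(-86\right) 279 = -23994$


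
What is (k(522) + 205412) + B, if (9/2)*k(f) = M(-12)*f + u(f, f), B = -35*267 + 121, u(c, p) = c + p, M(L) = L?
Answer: 195028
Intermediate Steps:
B = -9224 (B = -9345 + 121 = -9224)
k(f) = -20*f/9 (k(f) = 2*(-12*f + (f + f))/9 = 2*(-12*f + 2*f)/9 = 2*(-10*f)/9 = -20*f/9)
(k(522) + 205412) + B = (-20/9*522 + 205412) - 9224 = (-1160 + 205412) - 9224 = 204252 - 9224 = 195028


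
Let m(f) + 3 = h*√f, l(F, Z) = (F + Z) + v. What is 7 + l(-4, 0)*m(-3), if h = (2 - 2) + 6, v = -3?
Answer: 28 - 42*I*√3 ≈ 28.0 - 72.746*I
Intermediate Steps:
l(F, Z) = -3 + F + Z (l(F, Z) = (F + Z) - 3 = -3 + F + Z)
h = 6 (h = 0 + 6 = 6)
m(f) = -3 + 6*√f
7 + l(-4, 0)*m(-3) = 7 + (-3 - 4 + 0)*(-3 + 6*√(-3)) = 7 - 7*(-3 + 6*(I*√3)) = 7 - 7*(-3 + 6*I*√3) = 7 + (21 - 42*I*√3) = 28 - 42*I*√3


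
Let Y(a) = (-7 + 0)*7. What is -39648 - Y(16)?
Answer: -39599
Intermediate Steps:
Y(a) = -49 (Y(a) = -7*7 = -49)
-39648 - Y(16) = -39648 - 1*(-49) = -39648 + 49 = -39599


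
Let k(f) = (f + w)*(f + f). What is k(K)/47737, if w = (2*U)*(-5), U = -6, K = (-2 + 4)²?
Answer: 512/47737 ≈ 0.010725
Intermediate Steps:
K = 4 (K = 2² = 4)
w = 60 (w = (2*(-6))*(-5) = -12*(-5) = 60)
k(f) = 2*f*(60 + f) (k(f) = (f + 60)*(f + f) = (60 + f)*(2*f) = 2*f*(60 + f))
k(K)/47737 = (2*4*(60 + 4))/47737 = (2*4*64)*(1/47737) = 512*(1/47737) = 512/47737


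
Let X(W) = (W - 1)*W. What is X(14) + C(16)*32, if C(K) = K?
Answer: 694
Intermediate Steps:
X(W) = W*(-1 + W) (X(W) = (-1 + W)*W = W*(-1 + W))
X(14) + C(16)*32 = 14*(-1 + 14) + 16*32 = 14*13 + 512 = 182 + 512 = 694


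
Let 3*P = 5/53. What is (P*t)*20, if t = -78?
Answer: -2600/53 ≈ -49.057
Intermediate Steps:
P = 5/159 (P = (5/53)/3 = (5*(1/53))/3 = (1/3)*(5/53) = 5/159 ≈ 0.031447)
(P*t)*20 = ((5/159)*(-78))*20 = -130/53*20 = -2600/53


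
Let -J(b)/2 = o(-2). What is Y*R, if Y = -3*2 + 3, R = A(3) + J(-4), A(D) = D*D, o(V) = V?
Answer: -39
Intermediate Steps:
J(b) = 4 (J(b) = -2*(-2) = 4)
A(D) = D²
R = 13 (R = 3² + 4 = 9 + 4 = 13)
Y = -3 (Y = -6 + 3 = -3)
Y*R = -3*13 = -39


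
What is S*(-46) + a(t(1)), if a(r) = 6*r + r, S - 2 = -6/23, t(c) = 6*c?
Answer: -38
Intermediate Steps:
S = 40/23 (S = 2 - 6/23 = 40/23 ≈ 1.7391)
a(r) = 7*r
S*(-46) + a(t(1)) = (40/23)*(-46) + 7*(6*1) = -80 + 7*6 = -80 + 42 = -38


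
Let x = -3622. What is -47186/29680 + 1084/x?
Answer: -50770203/26875240 ≈ -1.8891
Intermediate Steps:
-47186/29680 + 1084/x = -47186/29680 + 1084/(-3622) = -47186*1/29680 + 1084*(-1/3622) = -23593/14840 - 542/1811 = -50770203/26875240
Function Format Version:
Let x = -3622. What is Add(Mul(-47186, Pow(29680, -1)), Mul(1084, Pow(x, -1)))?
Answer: Rational(-50770203, 26875240) ≈ -1.8891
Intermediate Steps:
Add(Mul(-47186, Pow(29680, -1)), Mul(1084, Pow(x, -1))) = Add(Mul(-47186, Pow(29680, -1)), Mul(1084, Pow(-3622, -1))) = Add(Mul(-47186, Rational(1, 29680)), Mul(1084, Rational(-1, 3622))) = Add(Rational(-23593, 14840), Rational(-542, 1811)) = Rational(-50770203, 26875240)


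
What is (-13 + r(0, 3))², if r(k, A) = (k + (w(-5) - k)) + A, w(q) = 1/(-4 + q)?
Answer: 8281/81 ≈ 102.23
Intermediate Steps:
r(k, A) = -⅑ + A (r(k, A) = (k + (1/(-4 - 5) - k)) + A = (k + (1/(-9) - k)) + A = (k + (-⅑ - k)) + A = -⅑ + A)
(-13 + r(0, 3))² = (-13 + (-⅑ + 3))² = (-13 + 26/9)² = (-91/9)² = 8281/81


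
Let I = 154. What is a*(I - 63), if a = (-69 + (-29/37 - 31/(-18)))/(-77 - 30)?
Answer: 4124939/71262 ≈ 57.884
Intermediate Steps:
a = 45329/71262 (a = (-69 + (-29*1/37 - 31*(-1/18)))/(-107) = (-69 + (-29/37 + 31/18))*(-1/107) = (-69 + 625/666)*(-1/107) = -45329/666*(-1/107) = 45329/71262 ≈ 0.63609)
a*(I - 63) = 45329*(154 - 63)/71262 = (45329/71262)*91 = 4124939/71262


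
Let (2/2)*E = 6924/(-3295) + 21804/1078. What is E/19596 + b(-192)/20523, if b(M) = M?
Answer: -334525642551/39680757569530 ≈ -0.0084304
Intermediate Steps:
E = 32190054/1776005 (E = 6924/(-3295) + 21804/1078 = 6924*(-1/3295) + 21804*(1/1078) = -6924/3295 + 10902/539 = 32190054/1776005 ≈ 18.125)
E/19596 + b(-192)/20523 = (32190054/1776005)/19596 - 192/20523 = (32190054/1776005)*(1/19596) - 192*1/20523 = 5365009/5800432330 - 64/6841 = -334525642551/39680757569530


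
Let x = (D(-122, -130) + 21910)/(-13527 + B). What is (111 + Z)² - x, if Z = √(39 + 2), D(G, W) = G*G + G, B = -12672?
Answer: 107969570/8733 + 222*√41 ≈ 13785.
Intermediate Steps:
D(G, W) = G + G² (D(G, W) = G² + G = G + G²)
Z = √41 ≈ 6.4031
x = -12224/8733 (x = (-122*(1 - 122) + 21910)/(-13527 - 12672) = (-122*(-121) + 21910)/(-26199) = (14762 + 21910)*(-1/26199) = 36672*(-1/26199) = -12224/8733 ≈ -1.3997)
(111 + Z)² - x = (111 + √41)² - 1*(-12224/8733) = (111 + √41)² + 12224/8733 = 12224/8733 + (111 + √41)²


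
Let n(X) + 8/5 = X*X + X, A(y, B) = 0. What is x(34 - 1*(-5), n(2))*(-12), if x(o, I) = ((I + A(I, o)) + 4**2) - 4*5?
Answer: -24/5 ≈ -4.8000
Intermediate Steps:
n(X) = -8/5 + X + X**2 (n(X) = -8/5 + (X*X + X) = -8/5 + (X**2 + X) = -8/5 + (X + X**2) = -8/5 + X + X**2)
x(o, I) = -4 + I (x(o, I) = ((I + 0) + 4**2) - 4*5 = (I + 16) - 20 = (16 + I) - 20 = -4 + I)
x(34 - 1*(-5), n(2))*(-12) = (-4 + (-8/5 + 2 + 2**2))*(-12) = (-4 + (-8/5 + 2 + 4))*(-12) = (-4 + 22/5)*(-12) = (2/5)*(-12) = -24/5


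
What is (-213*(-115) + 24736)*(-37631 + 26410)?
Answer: -552421051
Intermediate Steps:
(-213*(-115) + 24736)*(-37631 + 26410) = (24495 + 24736)*(-11221) = 49231*(-11221) = -552421051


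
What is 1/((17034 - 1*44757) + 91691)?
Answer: 1/63968 ≈ 1.5633e-5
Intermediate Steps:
1/((17034 - 1*44757) + 91691) = 1/((17034 - 44757) + 91691) = 1/(-27723 + 91691) = 1/63968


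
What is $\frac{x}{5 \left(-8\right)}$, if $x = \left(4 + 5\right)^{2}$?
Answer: $- \frac{81}{40} \approx -2.025$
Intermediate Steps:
$x = 81$ ($x = 9^{2} = 81$)
$\frac{x}{5 \left(-8\right)} = \frac{81}{5 \left(-8\right)} = \frac{81}{-40} = 81 \left(- \frac{1}{40}\right) = - \frac{81}{40}$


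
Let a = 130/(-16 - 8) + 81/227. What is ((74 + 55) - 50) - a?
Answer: 228979/2724 ≈ 84.060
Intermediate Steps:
a = -13783/2724 (a = 130/(-24) + 81*(1/227) = 130*(-1/24) + 81/227 = -65/12 + 81/227 = -13783/2724 ≈ -5.0598)
((74 + 55) - 50) - a = ((74 + 55) - 50) - 1*(-13783/2724) = (129 - 50) + 13783/2724 = 79 + 13783/2724 = 228979/2724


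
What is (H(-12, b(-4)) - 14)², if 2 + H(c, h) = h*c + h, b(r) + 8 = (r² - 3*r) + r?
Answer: 36864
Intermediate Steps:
b(r) = -8 + r² - 2*r (b(r) = -8 + ((r² - 3*r) + r) = -8 + (r² - 2*r) = -8 + r² - 2*r)
H(c, h) = -2 + h + c*h (H(c, h) = -2 + (h*c + h) = -2 + (c*h + h) = -2 + (h + c*h) = -2 + h + c*h)
(H(-12, b(-4)) - 14)² = ((-2 + (-8 + (-4)² - 2*(-4)) - 12*(-8 + (-4)² - 2*(-4))) - 14)² = ((-2 + (-8 + 16 + 8) - 12*(-8 + 16 + 8)) - 14)² = ((-2 + 16 - 12*16) - 14)² = ((-2 + 16 - 192) - 14)² = (-178 - 14)² = (-192)² = 36864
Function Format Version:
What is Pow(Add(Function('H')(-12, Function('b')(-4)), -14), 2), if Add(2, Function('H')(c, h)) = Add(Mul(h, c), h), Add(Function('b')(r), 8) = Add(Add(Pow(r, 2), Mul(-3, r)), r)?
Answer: 36864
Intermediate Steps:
Function('b')(r) = Add(-8, Pow(r, 2), Mul(-2, r)) (Function('b')(r) = Add(-8, Add(Add(Pow(r, 2), Mul(-3, r)), r)) = Add(-8, Add(Pow(r, 2), Mul(-2, r))) = Add(-8, Pow(r, 2), Mul(-2, r)))
Function('H')(c, h) = Add(-2, h, Mul(c, h)) (Function('H')(c, h) = Add(-2, Add(Mul(h, c), h)) = Add(-2, Add(Mul(c, h), h)) = Add(-2, Add(h, Mul(c, h))) = Add(-2, h, Mul(c, h)))
Pow(Add(Function('H')(-12, Function('b')(-4)), -14), 2) = Pow(Add(Add(-2, Add(-8, Pow(-4, 2), Mul(-2, -4)), Mul(-12, Add(-8, Pow(-4, 2), Mul(-2, -4)))), -14), 2) = Pow(Add(Add(-2, Add(-8, 16, 8), Mul(-12, Add(-8, 16, 8))), -14), 2) = Pow(Add(Add(-2, 16, Mul(-12, 16)), -14), 2) = Pow(Add(Add(-2, 16, -192), -14), 2) = Pow(Add(-178, -14), 2) = Pow(-192, 2) = 36864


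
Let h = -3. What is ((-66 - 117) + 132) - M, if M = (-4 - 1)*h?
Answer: -66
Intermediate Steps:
M = 15 (M = (-4 - 1)*(-3) = -5*(-3) = 15)
((-66 - 117) + 132) - M = ((-66 - 117) + 132) - 1*15 = (-183 + 132) - 15 = -51 - 15 = -66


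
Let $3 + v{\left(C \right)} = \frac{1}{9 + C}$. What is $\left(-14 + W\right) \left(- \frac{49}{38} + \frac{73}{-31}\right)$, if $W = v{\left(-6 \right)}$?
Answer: $\frac{35775}{589} \approx 60.739$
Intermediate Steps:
$v{\left(C \right)} = -3 + \frac{1}{9 + C}$
$W = - \frac{8}{3}$ ($W = \frac{-26 - -18}{9 - 6} = \frac{-26 + 18}{3} = \frac{1}{3} \left(-8\right) = - \frac{8}{3} \approx -2.6667$)
$\left(-14 + W\right) \left(- \frac{49}{38} + \frac{73}{-31}\right) = \left(-14 - \frac{8}{3}\right) \left(- \frac{49}{38} + \frac{73}{-31}\right) = - \frac{50 \left(\left(-49\right) \frac{1}{38} + 73 \left(- \frac{1}{31}\right)\right)}{3} = - \frac{50 \left(- \frac{49}{38} - \frac{73}{31}\right)}{3} = \left(- \frac{50}{3}\right) \left(- \frac{4293}{1178}\right) = \frac{35775}{589}$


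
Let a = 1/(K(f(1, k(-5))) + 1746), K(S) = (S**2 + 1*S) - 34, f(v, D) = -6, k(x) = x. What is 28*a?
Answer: 14/871 ≈ 0.016073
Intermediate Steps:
K(S) = -34 + S + S**2 (K(S) = (S**2 + S) - 34 = (S + S**2) - 34 = -34 + S + S**2)
a = 1/1742 (a = 1/((-34 - 6 + (-6)**2) + 1746) = 1/((-34 - 6 + 36) + 1746) = 1/(-4 + 1746) = 1/1742 ≈ 0.00057405)
28*a = 28*(1/1742) = 14/871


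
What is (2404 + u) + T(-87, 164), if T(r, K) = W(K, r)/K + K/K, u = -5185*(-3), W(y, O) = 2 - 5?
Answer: 2945437/164 ≈ 17960.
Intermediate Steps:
W(y, O) = -3
u = 15555
T(r, K) = 1 - 3/K (T(r, K) = -3/K + K/K = -3/K + 1 = 1 - 3/K)
(2404 + u) + T(-87, 164) = (2404 + 15555) + (-3 + 164)/164 = 17959 + (1/164)*161 = 17959 + 161/164 = 2945437/164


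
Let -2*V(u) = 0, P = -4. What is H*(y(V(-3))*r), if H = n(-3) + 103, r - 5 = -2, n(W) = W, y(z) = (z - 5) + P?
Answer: -2700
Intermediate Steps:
V(u) = 0 (V(u) = -½*0 = 0)
y(z) = -9 + z (y(z) = (z - 5) - 4 = (-5 + z) - 4 = -9 + z)
r = 3 (r = 5 - 2 = 3)
H = 100 (H = -3 + 103 = 100)
H*(y(V(-3))*r) = 100*((-9 + 0)*3) = 100*(-9*3) = 100*(-27) = -2700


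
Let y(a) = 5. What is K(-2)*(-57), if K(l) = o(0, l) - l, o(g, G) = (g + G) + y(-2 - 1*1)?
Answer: -285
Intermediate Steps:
o(g, G) = 5 + G + g (o(g, G) = (g + G) + 5 = (G + g) + 5 = 5 + G + g)
K(l) = 5 (K(l) = (5 + l + 0) - l = (5 + l) - l = 5)
K(-2)*(-57) = 5*(-57) = -285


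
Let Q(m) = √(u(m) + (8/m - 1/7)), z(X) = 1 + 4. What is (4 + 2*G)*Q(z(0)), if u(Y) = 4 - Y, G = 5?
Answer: 8*√35/5 ≈ 9.4657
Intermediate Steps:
z(X) = 5
Q(m) = √(27/7 - m + 8/m) (Q(m) = √((4 - m) + (8/m - 1/7)) = √((4 - m) + (8/m - 1*⅐)) = √((4 - m) + (8/m - ⅐)) = √((4 - m) + (-⅐ + 8/m)) = √(27/7 - m + 8/m))
(4 + 2*G)*Q(z(0)) = (4 + 2*5)*(√(189 - 49*5 + 392/5)/7) = (4 + 10)*(√(189 - 245 + 392*(⅕))/7) = 14*(√(189 - 245 + 392/5)/7) = 14*(√(112/5)/7) = 14*((4*√35/5)/7) = 14*(4*√35/35) = 8*√35/5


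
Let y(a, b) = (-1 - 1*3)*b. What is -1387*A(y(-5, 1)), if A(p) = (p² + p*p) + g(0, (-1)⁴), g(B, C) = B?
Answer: -44384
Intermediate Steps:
y(a, b) = -4*b (y(a, b) = (-1 - 3)*b = -4*b)
A(p) = 2*p² (A(p) = (p² + p*p) + 0 = (p² + p²) + 0 = 2*p² + 0 = 2*p²)
-1387*A(y(-5, 1)) = -2774*(-4*1)² = -2774*(-4)² = -2774*16 = -1387*32 = -44384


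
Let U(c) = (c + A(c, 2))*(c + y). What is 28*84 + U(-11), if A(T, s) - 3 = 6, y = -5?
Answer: 2384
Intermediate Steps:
A(T, s) = 9 (A(T, s) = 3 + 6 = 9)
U(c) = (-5 + c)*(9 + c) (U(c) = (c + 9)*(c - 5) = (9 + c)*(-5 + c) = (-5 + c)*(9 + c))
28*84 + U(-11) = 28*84 + (-45 + (-11)² + 4*(-11)) = 2352 + (-45 + 121 - 44) = 2352 + 32 = 2384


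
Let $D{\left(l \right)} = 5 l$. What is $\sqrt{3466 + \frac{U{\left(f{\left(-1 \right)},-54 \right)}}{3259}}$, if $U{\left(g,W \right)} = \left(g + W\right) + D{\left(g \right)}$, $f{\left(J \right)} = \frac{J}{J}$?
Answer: $\frac{\sqrt{36812510314}}{3259} \approx 58.873$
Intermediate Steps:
$f{\left(J \right)} = 1$
$U{\left(g,W \right)} = W + 6 g$ ($U{\left(g,W \right)} = \left(g + W\right) + 5 g = \left(W + g\right) + 5 g = W + 6 g$)
$\sqrt{3466 + \frac{U{\left(f{\left(-1 \right)},-54 \right)}}{3259}} = \sqrt{3466 + \frac{-54 + 6 \cdot 1}{3259}} = \sqrt{3466 + \left(-54 + 6\right) \frac{1}{3259}} = \sqrt{3466 - \frac{48}{3259}} = \sqrt{\frac{11295646}{3259}} = \frac{\sqrt{36812510314}}{3259}$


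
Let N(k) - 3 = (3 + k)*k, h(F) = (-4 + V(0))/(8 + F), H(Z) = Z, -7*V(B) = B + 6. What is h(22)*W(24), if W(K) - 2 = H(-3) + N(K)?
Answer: -2210/21 ≈ -105.24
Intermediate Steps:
V(B) = -6/7 - B/7 (V(B) = -(B + 6)/7 = -(6 + B)/7 = -6/7 - B/7)
h(F) = -34/(7*(8 + F)) (h(F) = (-4 + (-6/7 - ⅐*0))/(8 + F) = (-4 + (-6/7 + 0))/(8 + F) = (-4 - 6/7)/(8 + F) = -34/(7*(8 + F)))
N(k) = 3 + k*(3 + k) (N(k) = 3 + (3 + k)*k = 3 + k*(3 + k))
W(K) = 2 + K² + 3*K (W(K) = 2 + (-3 + (3 + K² + 3*K)) = 2 + (K² + 3*K) = 2 + K² + 3*K)
h(22)*W(24) = (-34/(56 + 7*22))*(2 + 24² + 3*24) = (-34/(56 + 154))*(2 + 576 + 72) = -34/210*650 = -34*1/210*650 = -17/105*650 = -2210/21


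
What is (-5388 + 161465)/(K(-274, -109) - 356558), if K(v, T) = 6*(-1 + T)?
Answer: -156077/357218 ≈ -0.43692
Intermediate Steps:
K(v, T) = -6 + 6*T
(-5388 + 161465)/(K(-274, -109) - 356558) = (-5388 + 161465)/((-6 + 6*(-109)) - 356558) = 156077/((-6 - 654) - 356558) = 156077/(-660 - 356558) = 156077/(-357218) = 156077*(-1/357218) = -156077/357218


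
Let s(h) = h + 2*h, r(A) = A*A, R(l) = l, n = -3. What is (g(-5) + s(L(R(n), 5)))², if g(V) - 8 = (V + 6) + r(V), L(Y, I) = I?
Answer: 2401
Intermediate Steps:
r(A) = A²
s(h) = 3*h
g(V) = 14 + V + V² (g(V) = 8 + ((V + 6) + V²) = 8 + ((6 + V) + V²) = 8 + (6 + V + V²) = 14 + V + V²)
(g(-5) + s(L(R(n), 5)))² = ((14 - 5 + (-5)²) + 3*5)² = ((14 - 5 + 25) + 15)² = (34 + 15)² = 49² = 2401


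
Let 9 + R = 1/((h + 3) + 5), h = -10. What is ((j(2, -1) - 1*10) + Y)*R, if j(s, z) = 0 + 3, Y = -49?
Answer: 532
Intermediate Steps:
j(s, z) = 3
R = -19/2 (R = -9 + 1/((-10 + 3) + 5) = -9 + 1/(-7 + 5) = -9 + 1/(-2) = -9 - ½ = -19/2 ≈ -9.5000)
((j(2, -1) - 1*10) + Y)*R = ((3 - 1*10) - 49)*(-19/2) = ((3 - 10) - 49)*(-19/2) = (-7 - 49)*(-19/2) = -56*(-19/2) = 532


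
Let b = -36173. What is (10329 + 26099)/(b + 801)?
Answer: -9107/8843 ≈ -1.0299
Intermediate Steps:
(10329 + 26099)/(b + 801) = (10329 + 26099)/(-36173 + 801) = 36428/(-35372) = 36428*(-1/35372) = -9107/8843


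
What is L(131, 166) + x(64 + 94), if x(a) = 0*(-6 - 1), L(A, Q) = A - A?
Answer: 0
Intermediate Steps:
L(A, Q) = 0
x(a) = 0 (x(a) = 0*(-7) = 0)
L(131, 166) + x(64 + 94) = 0 + 0 = 0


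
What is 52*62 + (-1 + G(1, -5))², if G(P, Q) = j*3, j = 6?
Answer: 3513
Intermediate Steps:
G(P, Q) = 18 (G(P, Q) = 6*3 = 18)
52*62 + (-1 + G(1, -5))² = 52*62 + (-1 + 18)² = 3224 + 17² = 3224 + 289 = 3513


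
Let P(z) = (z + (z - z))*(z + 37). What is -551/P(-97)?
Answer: -551/5820 ≈ -0.094674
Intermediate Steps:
P(z) = z*(37 + z) (P(z) = (z + 0)*(37 + z) = z*(37 + z))
-551/P(-97) = -551*(-1/(97*(37 - 97))) = -551/((-97*(-60))) = -551/5820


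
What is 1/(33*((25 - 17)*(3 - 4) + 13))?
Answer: 1/165 ≈ 0.0060606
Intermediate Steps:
1/(33*((25 - 17)*(3 - 4) + 13)) = 1/(33*(8*(-1) + 13)) = 1/(33*(-8 + 13)) = 1/(33*5) = 1/165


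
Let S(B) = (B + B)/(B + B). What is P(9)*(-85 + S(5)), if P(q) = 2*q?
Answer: -1512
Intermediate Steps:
S(B) = 1 (S(B) = (2*B)/((2*B)) = (2*B)*(1/(2*B)) = 1)
P(9)*(-85 + S(5)) = (2*9)*(-85 + 1) = 18*(-84) = -1512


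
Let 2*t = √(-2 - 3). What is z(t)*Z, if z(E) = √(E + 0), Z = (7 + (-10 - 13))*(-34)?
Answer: 272*5^(¼)*(1 + I) ≈ 406.73 + 406.73*I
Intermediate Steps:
Z = 544 (Z = (7 - 23)*(-34) = -16*(-34) = 544)
t = I*√5/2 (t = √(-2 - 3)/2 = √(-5)/2 = (I*√5)/2 = I*√5/2 ≈ 1.118*I)
z(E) = √E
z(t)*Z = √(I*√5/2)*544 = (√2*5^(¼)*√I/2)*544 = 272*√2*5^(¼)*√I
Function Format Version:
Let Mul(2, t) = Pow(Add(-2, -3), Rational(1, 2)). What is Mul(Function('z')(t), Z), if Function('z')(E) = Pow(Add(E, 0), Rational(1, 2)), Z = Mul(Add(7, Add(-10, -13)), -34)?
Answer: Mul(272, Pow(5, Rational(1, 4)), Add(1, I)) ≈ Add(406.73, Mul(406.73, I))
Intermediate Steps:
Z = 544 (Z = Mul(Add(7, -23), -34) = Mul(-16, -34) = 544)
t = Mul(Rational(1, 2), I, Pow(5, Rational(1, 2))) (t = Mul(Rational(1, 2), Pow(Add(-2, -3), Rational(1, 2))) = Mul(Rational(1, 2), Pow(-5, Rational(1, 2))) = Mul(Rational(1, 2), Mul(I, Pow(5, Rational(1, 2)))) = Mul(Rational(1, 2), I, Pow(5, Rational(1, 2))) ≈ Mul(1.1180, I))
Function('z')(E) = Pow(E, Rational(1, 2))
Mul(Function('z')(t), Z) = Mul(Pow(Mul(Rational(1, 2), I, Pow(5, Rational(1, 2))), Rational(1, 2)), 544) = Mul(Mul(Rational(1, 2), Pow(2, Rational(1, 2)), Pow(5, Rational(1, 4)), Pow(I, Rational(1, 2))), 544) = Mul(272, Pow(2, Rational(1, 2)), Pow(5, Rational(1, 4)), Pow(I, Rational(1, 2)))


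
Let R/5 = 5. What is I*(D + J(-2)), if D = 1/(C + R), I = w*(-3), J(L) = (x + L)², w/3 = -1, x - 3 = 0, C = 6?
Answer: 288/31 ≈ 9.2903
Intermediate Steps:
x = 3 (x = 3 + 0 = 3)
w = -3 (w = 3*(-1) = -3)
R = 25 (R = 5*5 = 25)
J(L) = (3 + L)²
I = 9 (I = -3*(-3) = 9)
D = 1/31 (D = 1/(6 + 25) = 1/31 ≈ 0.032258)
I*(D + J(-2)) = 9*(1/31 + (3 - 2)²) = 9*(1/31 + 1²) = 9*(1/31 + 1) = 9*(32/31) = 288/31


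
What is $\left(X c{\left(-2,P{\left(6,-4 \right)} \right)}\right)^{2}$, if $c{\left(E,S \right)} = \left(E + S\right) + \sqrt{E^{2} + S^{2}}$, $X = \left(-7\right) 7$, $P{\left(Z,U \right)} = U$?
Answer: $134456 - 57624 \sqrt{5} \approx 5604.8$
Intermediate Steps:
$X = -49$
$c{\left(E,S \right)} = E + S + \sqrt{E^{2} + S^{2}}$
$\left(X c{\left(-2,P{\left(6,-4 \right)} \right)}\right)^{2} = \left(- 49 \left(-2 - 4 + \sqrt{\left(-2\right)^{2} + \left(-4\right)^{2}}\right)\right)^{2} = \left(- 49 \left(-2 - 4 + \sqrt{4 + 16}\right)\right)^{2} = \left(- 49 \left(-2 - 4 + \sqrt{20}\right)\right)^{2} = \left(- 49 \left(-2 - 4 + 2 \sqrt{5}\right)\right)^{2} = \left(- 49 \left(-6 + 2 \sqrt{5}\right)\right)^{2} = \left(294 - 98 \sqrt{5}\right)^{2}$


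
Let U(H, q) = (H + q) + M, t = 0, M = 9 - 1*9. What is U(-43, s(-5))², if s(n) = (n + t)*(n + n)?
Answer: 49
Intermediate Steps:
M = 0 (M = 9 - 9 = 0)
s(n) = 2*n² (s(n) = (n + 0)*(n + n) = n*(2*n) = 2*n²)
U(H, q) = H + q (U(H, q) = (H + q) + 0 = H + q)
U(-43, s(-5))² = (-43 + 2*(-5)²)² = (-43 + 2*25)² = (-43 + 50)² = 7² = 49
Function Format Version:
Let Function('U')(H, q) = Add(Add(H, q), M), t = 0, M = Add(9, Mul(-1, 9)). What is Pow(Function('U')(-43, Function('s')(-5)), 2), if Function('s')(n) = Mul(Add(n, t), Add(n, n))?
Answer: 49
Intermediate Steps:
M = 0 (M = Add(9, -9) = 0)
Function('s')(n) = Mul(2, Pow(n, 2)) (Function('s')(n) = Mul(Add(n, 0), Add(n, n)) = Mul(n, Mul(2, n)) = Mul(2, Pow(n, 2)))
Function('U')(H, q) = Add(H, q) (Function('U')(H, q) = Add(Add(H, q), 0) = Add(H, q))
Pow(Function('U')(-43, Function('s')(-5)), 2) = Pow(Add(-43, Mul(2, Pow(-5, 2))), 2) = Pow(Add(-43, Mul(2, 25)), 2) = Pow(Add(-43, 50), 2) = Pow(7, 2) = 49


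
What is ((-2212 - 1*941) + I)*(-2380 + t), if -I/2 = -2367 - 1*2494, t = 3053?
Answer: 4420937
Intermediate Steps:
I = 9722 (I = -2*(-2367 - 1*2494) = -2*(-2367 - 2494) = -2*(-4861) = 9722)
((-2212 - 1*941) + I)*(-2380 + t) = ((-2212 - 1*941) + 9722)*(-2380 + 3053) = ((-2212 - 941) + 9722)*673 = (-3153 + 9722)*673 = 6569*673 = 4420937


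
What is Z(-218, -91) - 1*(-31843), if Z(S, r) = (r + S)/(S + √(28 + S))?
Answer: 759712132/23857 + 309*I*√190/47714 ≈ 31844.0 + 0.089267*I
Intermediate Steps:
Z(S, r) = (S + r)/(S + √(28 + S))
Z(-218, -91) - 1*(-31843) = (-218 - 91)/(-218 + √(28 - 218)) - 1*(-31843) = -309/(-218 + √(-190)) + 31843 = -309/(-218 + I*√190) + 31843 = 31843 - 309/(-218 + I*√190)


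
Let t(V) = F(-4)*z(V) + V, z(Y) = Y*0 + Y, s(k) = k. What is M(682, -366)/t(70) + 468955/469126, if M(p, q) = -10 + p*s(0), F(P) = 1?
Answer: 217723/234563 ≈ 0.92821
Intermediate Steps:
z(Y) = Y (z(Y) = 0 + Y = Y)
t(V) = 2*V (t(V) = 1*V + V = V + V = 2*V)
M(p, q) = -10 (M(p, q) = -10 + p*0 = -10 + 0 = -10)
M(682, -366)/t(70) + 468955/469126 = -10/(2*70) + 468955/469126 = -10/140 + 468955*(1/469126) = -10*1/140 + 468955/469126 = -1/14 + 468955/469126 = 217723/234563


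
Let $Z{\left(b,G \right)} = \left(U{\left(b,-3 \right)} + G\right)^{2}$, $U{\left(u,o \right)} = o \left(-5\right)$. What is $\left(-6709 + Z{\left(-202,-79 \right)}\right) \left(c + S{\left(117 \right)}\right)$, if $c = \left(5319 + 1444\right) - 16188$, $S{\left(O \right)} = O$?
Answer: $24321804$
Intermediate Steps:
$U{\left(u,o \right)} = - 5 o$
$Z{\left(b,G \right)} = \left(15 + G\right)^{2}$ ($Z{\left(b,G \right)} = \left(\left(-5\right) \left(-3\right) + G\right)^{2} = \left(15 + G\right)^{2}$)
$c = -9425$ ($c = 6763 - 16188 = -9425$)
$\left(-6709 + Z{\left(-202,-79 \right)}\right) \left(c + S{\left(117 \right)}\right) = \left(-6709 + \left(15 - 79\right)^{2}\right) \left(-9425 + 117\right) = \left(-6709 + \left(-64\right)^{2}\right) \left(-9308\right) = \left(-6709 + 4096\right) \left(-9308\right) = \left(-2613\right) \left(-9308\right) = 24321804$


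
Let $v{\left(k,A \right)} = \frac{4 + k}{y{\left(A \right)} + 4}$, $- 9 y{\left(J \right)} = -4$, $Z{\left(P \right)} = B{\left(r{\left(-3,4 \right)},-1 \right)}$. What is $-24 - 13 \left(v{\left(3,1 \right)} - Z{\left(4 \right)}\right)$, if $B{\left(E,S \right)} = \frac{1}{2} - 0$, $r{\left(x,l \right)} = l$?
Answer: $- \frac{1519}{40} \approx -37.975$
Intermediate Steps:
$B{\left(E,S \right)} = \frac{1}{2}$ ($B{\left(E,S \right)} = \frac{1}{2} + 0 = \frac{1}{2}$)
$Z{\left(P \right)} = \frac{1}{2}$
$y{\left(J \right)} = \frac{4}{9}$ ($y{\left(J \right)} = \left(- \frac{1}{9}\right) \left(-4\right) = \frac{4}{9}$)
$v{\left(k,A \right)} = \frac{9}{10} + \frac{9 k}{40}$ ($v{\left(k,A \right)} = \frac{4 + k}{\frac{4}{9} + 4} = \frac{4 + k}{\frac{40}{9}} = \left(4 + k\right) \frac{9}{40} = \frac{9}{10} + \frac{9 k}{40}$)
$-24 - 13 \left(v{\left(3,1 \right)} - Z{\left(4 \right)}\right) = -24 - 13 \left(\left(\frac{9}{10} + \frac{9}{40} \cdot 3\right) - \frac{1}{2}\right) = -24 - 13 \left(\left(\frac{9}{10} + \frac{27}{40}\right) - \frac{1}{2}\right) = -24 - 13 \left(\frac{63}{40} - \frac{1}{2}\right) = -24 - \frac{559}{40} = - \frac{1519}{40}$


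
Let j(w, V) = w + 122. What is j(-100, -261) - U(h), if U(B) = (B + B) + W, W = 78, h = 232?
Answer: -520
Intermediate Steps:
j(w, V) = 122 + w
U(B) = 78 + 2*B (U(B) = (B + B) + 78 = 2*B + 78 = 78 + 2*B)
j(-100, -261) - U(h) = (122 - 100) - (78 + 2*232) = 22 - (78 + 464) = 22 - 1*542 = 22 - 542 = -520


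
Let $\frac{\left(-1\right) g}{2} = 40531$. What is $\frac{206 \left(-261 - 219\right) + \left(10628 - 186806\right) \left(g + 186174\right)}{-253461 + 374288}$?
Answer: $- \frac{18518520816}{120827} \approx -1.5326 \cdot 10^{5}$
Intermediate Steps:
$g = -81062$ ($g = \left(-2\right) 40531 = -81062$)
$\frac{206 \left(-261 - 219\right) + \left(10628 - 186806\right) \left(g + 186174\right)}{-253461 + 374288} = \frac{206 \left(-261 - 219\right) + \left(10628 - 186806\right) \left(-81062 + 186174\right)}{-253461 + 374288} = \frac{206 \left(-480\right) - 18518421936}{120827} = \left(-98880 - 18518421936\right) \frac{1}{120827} = \left(-18518520816\right) \frac{1}{120827} = - \frac{18518520816}{120827}$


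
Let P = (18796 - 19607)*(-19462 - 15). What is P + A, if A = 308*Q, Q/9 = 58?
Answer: 15956623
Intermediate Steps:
Q = 522 (Q = 9*58 = 522)
A = 160776 (A = 308*522 = 160776)
P = 15795847 (P = -811*(-19477) = 15795847)
P + A = 15795847 + 160776 = 15956623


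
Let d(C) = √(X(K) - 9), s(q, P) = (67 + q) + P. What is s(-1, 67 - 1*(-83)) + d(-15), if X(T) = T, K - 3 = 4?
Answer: 216 + I*√2 ≈ 216.0 + 1.4142*I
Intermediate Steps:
K = 7 (K = 3 + 4 = 7)
s(q, P) = 67 + P + q
d(C) = I*√2 (d(C) = √(7 - 9) = √(-2) = I*√2)
s(-1, 67 - 1*(-83)) + d(-15) = (67 + (67 - 1*(-83)) - 1) + I*√2 = (67 + (67 + 83) - 1) + I*√2 = (67 + 150 - 1) + I*√2 = 216 + I*√2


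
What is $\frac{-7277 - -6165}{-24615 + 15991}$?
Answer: $\frac{139}{1078} \approx 0.12894$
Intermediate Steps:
$\frac{-7277 - -6165}{-24615 + 15991} = \frac{-7277 + \left(-10154 + 16319\right)}{-8624} = \left(-7277 + 6165\right) \left(- \frac{1}{8624}\right) = \left(-1112\right) \left(- \frac{1}{8624}\right) = \frac{139}{1078}$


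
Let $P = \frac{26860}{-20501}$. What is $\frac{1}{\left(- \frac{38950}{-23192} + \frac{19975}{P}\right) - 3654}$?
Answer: $- \frac{229021}{4328111544} \approx -5.2915 \cdot 10^{-5}$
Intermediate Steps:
$P = - \frac{26860}{20501}$ ($P = 26860 \left(- \frac{1}{20501}\right) = - \frac{26860}{20501} \approx -1.3102$)
$\frac{1}{\left(- \frac{38950}{-23192} + \frac{19975}{P}\right) - 3654} = \frac{1}{\left(- \frac{38950}{-23192} + \frac{19975}{- \frac{26860}{20501}}\right) - 3654} = \frac{1}{\left(\left(-38950\right) \left(- \frac{1}{23192}\right) + 19975 \left(- \frac{20501}{26860}\right)\right) - 3654} = \frac{1}{\left(\frac{19475}{11596} - \frac{4817735}{316}\right) - 3654} = \frac{1}{- \frac{3491268810}{229021} - 3654} = \frac{1}{- \frac{4328111544}{229021}} = - \frac{229021}{4328111544}$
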